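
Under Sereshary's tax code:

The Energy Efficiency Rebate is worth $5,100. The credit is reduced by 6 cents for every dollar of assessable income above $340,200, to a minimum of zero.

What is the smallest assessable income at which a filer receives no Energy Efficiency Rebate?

The credit falls by 6% of each dollar above $340,200, so it reaches zero when the excess is $5,100 / 6% = $85,000: income = $340,200 + $85,000 = $425,200.

$425,200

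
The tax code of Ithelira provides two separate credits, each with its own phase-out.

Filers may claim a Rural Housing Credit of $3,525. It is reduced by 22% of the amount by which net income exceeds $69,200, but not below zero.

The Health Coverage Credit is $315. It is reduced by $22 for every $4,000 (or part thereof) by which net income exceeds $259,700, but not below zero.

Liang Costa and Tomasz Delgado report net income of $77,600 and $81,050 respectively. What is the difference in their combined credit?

Liang ($77,600): Rural Housing Credit: 22% of the $8,400 excess over $69,200 is $1,848; credit = $3,525 − $1,848 = $1,677. Health Coverage Credit: $77,600 is at or below the $259,700 threshold, so the full $315 applies. total $1,677 + $315 = $1,992
Tomasz ($81,050): Rural Housing Credit: 22% of the $11,850 excess over $69,200 is $2,607; credit = $3,525 − $2,607 = $918. Health Coverage Credit: $81,050 is at or below the $259,700 threshold, so the full $315 applies. total $918 + $315 = $1,233
Difference: |$1,992 − $1,233| = $759.

$759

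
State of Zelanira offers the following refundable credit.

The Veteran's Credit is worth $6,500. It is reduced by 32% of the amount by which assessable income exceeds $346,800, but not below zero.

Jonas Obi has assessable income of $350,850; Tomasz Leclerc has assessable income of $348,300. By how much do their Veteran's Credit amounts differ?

Jonas ($350,850): Veteran's Credit: 32% of the $4,050 excess over $346,800 is $1,296; credit = $6,500 − $1,296 = $5,204.
Tomasz ($348,300): Veteran's Credit: 32% of the $1,500 excess over $346,800 is $480; credit = $6,500 − $480 = $6,020.
Difference: |$5,204 − $6,020| = $816.

$816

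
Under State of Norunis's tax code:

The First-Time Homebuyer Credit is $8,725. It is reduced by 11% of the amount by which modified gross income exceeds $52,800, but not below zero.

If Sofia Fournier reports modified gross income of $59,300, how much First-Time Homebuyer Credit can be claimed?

First-Time Homebuyer Credit: 11% of the $6,500 excess over $52,800 is $715; credit = $8,725 − $715 = $8,010.

$8,010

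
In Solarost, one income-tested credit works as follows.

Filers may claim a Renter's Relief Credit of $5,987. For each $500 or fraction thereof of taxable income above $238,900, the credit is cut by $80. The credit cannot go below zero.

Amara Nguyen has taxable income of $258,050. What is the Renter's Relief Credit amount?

$2,867

Renter's Relief Credit: income exceeds $238,900 by $19,150, which is 39 full-or-partial $500 increments; reduction = 39 × $80 = $3,120, leaving $2,867.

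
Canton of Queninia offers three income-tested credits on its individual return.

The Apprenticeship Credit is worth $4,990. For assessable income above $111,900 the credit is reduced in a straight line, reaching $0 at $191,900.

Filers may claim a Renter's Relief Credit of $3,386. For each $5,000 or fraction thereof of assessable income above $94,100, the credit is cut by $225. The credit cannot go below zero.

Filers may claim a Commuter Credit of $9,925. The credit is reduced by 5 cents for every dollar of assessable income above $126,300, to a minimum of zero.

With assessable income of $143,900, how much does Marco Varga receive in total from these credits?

$13,175

Apprenticeship Credit: $143,900 is $32,000 into a $80,000 phase-out range, leaving 48,000/80,000 of the credit: $4,990 × 48,000/80,000 = $2,994.
Renter's Relief Credit: income exceeds $94,100 by $49,800, which is 10 full-or-partial $5,000 increments; reduction = 10 × $225 = $2,250, leaving $1,136.
Commuter Credit: 5% of the $17,600 excess over $126,300 is $880; credit = $9,925 − $880 = $9,045.
Total: $2,994 + $1,136 + $9,045 = $13,175.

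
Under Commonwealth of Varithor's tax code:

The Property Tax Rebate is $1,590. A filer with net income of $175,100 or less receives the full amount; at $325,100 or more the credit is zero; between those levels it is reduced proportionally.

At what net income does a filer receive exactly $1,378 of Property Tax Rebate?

$1,378 is 1,378/1,590 of the full $1,590, so 212/1,590 of the $150,000 range has been used: income = $175,100 + $150,000 × 212/1,590 = $195,100.

$195,100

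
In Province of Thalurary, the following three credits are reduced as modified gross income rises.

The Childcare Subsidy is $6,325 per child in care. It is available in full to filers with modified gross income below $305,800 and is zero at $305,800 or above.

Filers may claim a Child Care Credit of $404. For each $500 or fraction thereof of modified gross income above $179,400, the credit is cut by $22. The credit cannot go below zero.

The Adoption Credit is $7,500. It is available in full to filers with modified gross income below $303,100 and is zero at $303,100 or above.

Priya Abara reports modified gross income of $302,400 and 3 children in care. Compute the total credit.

Childcare Subsidy: base = 3 × $6,325 = $18,975. $302,400 is below the $305,800 cutoff, so the full $18,975 applies.
Child Care Credit: income exceeds $179,400 by $123,000 → 246 increments × $22 = $5,412 ≥ base, so the credit is $0.
Adoption Credit: $302,400 is below the $303,100 cutoff, so the full $7,500 applies.
Total: $18,975 + $0 + $7,500 = $26,475.

$26,475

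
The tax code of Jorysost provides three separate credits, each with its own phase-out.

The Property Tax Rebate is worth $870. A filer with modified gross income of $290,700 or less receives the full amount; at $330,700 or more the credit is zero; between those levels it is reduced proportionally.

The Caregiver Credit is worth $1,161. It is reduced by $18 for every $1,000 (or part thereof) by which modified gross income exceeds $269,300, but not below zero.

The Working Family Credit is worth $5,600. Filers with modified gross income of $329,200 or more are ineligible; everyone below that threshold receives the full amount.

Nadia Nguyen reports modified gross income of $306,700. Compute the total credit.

Property Tax Rebate: $306,700 is $16,000 into a $40,000 phase-out range, leaving 24,000/40,000 of the credit: $870 × 24,000/40,000 = $522.
Caregiver Credit: income exceeds $269,300 by $37,400, which is 38 full-or-partial $1,000 increments; reduction = 38 × $18 = $684, leaving $477.
Working Family Credit: $306,700 is below the $329,200 cutoff, so the full $5,600 applies.
Total: $522 + $477 + $5,600 = $6,599.

$6,599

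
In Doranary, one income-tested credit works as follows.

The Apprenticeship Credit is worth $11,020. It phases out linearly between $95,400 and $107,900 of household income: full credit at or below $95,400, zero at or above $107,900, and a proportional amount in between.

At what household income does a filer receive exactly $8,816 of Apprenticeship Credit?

$8,816 is 8,816/11,020 of the full $11,020, so 2,204/11,020 of the $12,500 range has been used: income = $95,400 + $12,500 × 2,204/11,020 = $97,900.

$97,900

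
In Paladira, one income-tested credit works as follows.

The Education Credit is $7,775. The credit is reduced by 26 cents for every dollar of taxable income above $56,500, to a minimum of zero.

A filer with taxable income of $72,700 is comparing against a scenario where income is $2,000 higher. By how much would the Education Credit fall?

At $72,700 — 26% of the $16,200 excess over $56,500 is $4,212; credit = $7,775 − $4,212 = $3,563.
At $74,700 — 26% of the $18,200 excess over $56,500 is $4,732; credit = $7,775 − $4,732 = $3,043.
Lost: $3,563 − $3,043 = $520.

$520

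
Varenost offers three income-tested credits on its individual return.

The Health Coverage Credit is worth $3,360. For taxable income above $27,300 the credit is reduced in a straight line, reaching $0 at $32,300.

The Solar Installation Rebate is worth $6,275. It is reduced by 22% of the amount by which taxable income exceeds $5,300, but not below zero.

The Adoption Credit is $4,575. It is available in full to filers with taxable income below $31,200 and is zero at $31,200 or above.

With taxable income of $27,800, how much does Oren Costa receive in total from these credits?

Health Coverage Credit: $27,800 is $500 into a $5,000 phase-out range, leaving 4,500/5,000 of the credit: $3,360 × 4,500/5,000 = $3,024.
Solar Installation Rebate: 22% of the $22,500 excess over $5,300 is $4,950; credit = $6,275 − $4,950 = $1,325.
Adoption Credit: $27,800 is below the $31,200 cutoff, so the full $4,575 applies.
Total: $3,024 + $1,325 + $4,575 = $8,924.

$8,924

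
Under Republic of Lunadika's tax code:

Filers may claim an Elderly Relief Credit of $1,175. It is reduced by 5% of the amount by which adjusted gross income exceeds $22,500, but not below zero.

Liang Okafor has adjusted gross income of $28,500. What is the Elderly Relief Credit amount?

Elderly Relief Credit: 5% of the $6,000 excess over $22,500 is $300; credit = $1,175 − $300 = $875.

$875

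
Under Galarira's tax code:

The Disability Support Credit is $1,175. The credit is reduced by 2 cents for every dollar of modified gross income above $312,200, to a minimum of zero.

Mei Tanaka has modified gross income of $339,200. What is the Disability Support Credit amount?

$635

Disability Support Credit: 2% of the $27,000 excess over $312,200 is $540; credit = $1,175 − $540 = $635.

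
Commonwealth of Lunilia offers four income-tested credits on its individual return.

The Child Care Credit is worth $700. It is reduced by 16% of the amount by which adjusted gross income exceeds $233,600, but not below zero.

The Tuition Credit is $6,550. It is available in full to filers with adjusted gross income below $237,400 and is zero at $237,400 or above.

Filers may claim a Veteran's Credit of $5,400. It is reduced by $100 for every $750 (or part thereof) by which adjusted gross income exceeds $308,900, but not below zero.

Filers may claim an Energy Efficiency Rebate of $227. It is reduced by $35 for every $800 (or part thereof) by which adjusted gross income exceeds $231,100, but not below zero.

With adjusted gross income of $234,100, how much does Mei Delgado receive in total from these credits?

$12,657

Child Care Credit: 16% of the $500 excess over $233,600 is $80; credit = $700 − $80 = $620.
Tuition Credit: $234,100 is below the $237,400 cutoff, so the full $6,550 applies.
Veteran's Credit: $234,100 is at or below the $308,900 threshold, so the full $5,400 applies.
Energy Efficiency Rebate: income exceeds $231,100 by $3,000, which is 4 full-or-partial $800 increments; reduction = 4 × $35 = $140, leaving $87.
Total: $620 + $6,550 + $5,400 + $87 = $12,657.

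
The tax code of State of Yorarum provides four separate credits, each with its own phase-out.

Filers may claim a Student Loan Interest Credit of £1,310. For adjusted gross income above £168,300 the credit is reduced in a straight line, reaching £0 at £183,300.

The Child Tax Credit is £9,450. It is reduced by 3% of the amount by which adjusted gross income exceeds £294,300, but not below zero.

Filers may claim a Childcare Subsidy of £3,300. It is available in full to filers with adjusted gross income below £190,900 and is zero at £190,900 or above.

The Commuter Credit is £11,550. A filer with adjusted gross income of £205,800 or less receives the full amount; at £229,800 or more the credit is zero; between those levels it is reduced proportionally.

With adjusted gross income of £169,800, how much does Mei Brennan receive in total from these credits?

Student Loan Interest Credit: £169,800 is £1,500 into a £15,000 phase-out range, leaving 13,500/15,000 of the credit: £1,310 × 13,500/15,000 = £1,179.
Child Tax Credit: £169,800 is at or below the £294,300 threshold, so the full £9,450 applies.
Childcare Subsidy: £169,800 is below the £190,900 cutoff, so the full £3,300 applies.
Commuter Credit: £169,800 is at or below the £205,800 threshold, so the full £11,550 applies.
Total: £1,179 + £9,450 + £3,300 + £11,550 = £25,479.

£25,479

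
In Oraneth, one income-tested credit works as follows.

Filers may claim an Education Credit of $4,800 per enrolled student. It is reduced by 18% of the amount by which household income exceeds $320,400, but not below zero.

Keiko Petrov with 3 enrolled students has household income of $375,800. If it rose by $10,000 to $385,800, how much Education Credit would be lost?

$1,800

At $375,800 — base = 3 × $4,800 = $14,400. 18% of the $55,400 excess over $320,400 is $9,972; credit = $14,400 − $9,972 = $4,428.
At $385,800 — base = 3 × $4,800 = $14,400. 18% of the $65,400 excess over $320,400 is $11,772; credit = $14,400 − $11,772 = $2,628.
Lost: $4,428 − $2,628 = $1,800.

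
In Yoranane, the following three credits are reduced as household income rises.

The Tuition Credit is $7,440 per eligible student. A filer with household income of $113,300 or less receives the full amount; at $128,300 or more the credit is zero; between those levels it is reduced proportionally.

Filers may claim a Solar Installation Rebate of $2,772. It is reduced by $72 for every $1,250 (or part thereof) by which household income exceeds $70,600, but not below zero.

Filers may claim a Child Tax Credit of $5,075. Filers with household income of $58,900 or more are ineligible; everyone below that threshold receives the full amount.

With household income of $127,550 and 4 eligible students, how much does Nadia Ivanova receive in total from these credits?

Tuition Credit: base = 4 × $7,440 = $29,760. $127,550 is $14,250 into a $15,000 phase-out range, leaving 750/15,000 of the credit: $29,760 × 750/15,000 = $1,488.
Solar Installation Rebate: income exceeds $70,600 by $56,950 → 46 increments × $72 = $3,312 ≥ base, so the credit is $0.
Child Tax Credit: $127,550 meets or exceeds the $58,900 cutoff, so the credit is $0.
Total: $1,488 + $0 + $0 = $1,488.

$1,488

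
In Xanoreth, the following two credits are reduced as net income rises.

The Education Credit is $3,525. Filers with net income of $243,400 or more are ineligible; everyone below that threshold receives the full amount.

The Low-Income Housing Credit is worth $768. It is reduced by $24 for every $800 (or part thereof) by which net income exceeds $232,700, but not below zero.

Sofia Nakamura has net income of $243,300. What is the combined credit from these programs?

$3,957

Education Credit: $243,300 is below the $243,400 cutoff, so the full $3,525 applies.
Low-Income Housing Credit: income exceeds $232,700 by $10,600, which is 14 full-or-partial $800 increments; reduction = 14 × $24 = $336, leaving $432.
Total: $3,525 + $432 = $3,957.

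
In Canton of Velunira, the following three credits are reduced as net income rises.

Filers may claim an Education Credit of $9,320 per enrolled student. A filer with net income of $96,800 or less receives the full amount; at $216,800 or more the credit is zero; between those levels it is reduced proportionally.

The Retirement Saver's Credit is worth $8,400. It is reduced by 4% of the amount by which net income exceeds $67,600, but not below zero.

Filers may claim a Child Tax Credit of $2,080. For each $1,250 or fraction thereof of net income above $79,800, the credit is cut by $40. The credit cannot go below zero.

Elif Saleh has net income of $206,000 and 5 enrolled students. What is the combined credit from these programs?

$7,058

Education Credit: base = 5 × $9,320 = $46,600. $206,000 is $109,200 into a $120,000 phase-out range, leaving 10,800/120,000 of the credit: $46,600 × 10,800/120,000 = $4,194.
Retirement Saver's Credit: 4% of the $138,400 excess over $67,600 is $5,536; credit = $8,400 − $5,536 = $2,864.
Child Tax Credit: income exceeds $79,800 by $126,200 → 101 increments × $40 = $4,040 ≥ base, so the credit is $0.
Total: $4,194 + $2,864 + $0 = $7,058.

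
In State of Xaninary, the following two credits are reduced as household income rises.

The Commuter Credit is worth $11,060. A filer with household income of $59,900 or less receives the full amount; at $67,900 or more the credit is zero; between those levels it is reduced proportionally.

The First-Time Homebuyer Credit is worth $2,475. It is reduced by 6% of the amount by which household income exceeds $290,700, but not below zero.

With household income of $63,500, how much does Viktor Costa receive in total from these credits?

$8,558

Commuter Credit: $63,500 is $3,600 into a $8,000 phase-out range, leaving 4,400/8,000 of the credit: $11,060 × 4,400/8,000 = $6,083.
First-Time Homebuyer Credit: $63,500 is at or below the $290,700 threshold, so the full $2,475 applies.
Total: $6,083 + $2,475 = $8,558.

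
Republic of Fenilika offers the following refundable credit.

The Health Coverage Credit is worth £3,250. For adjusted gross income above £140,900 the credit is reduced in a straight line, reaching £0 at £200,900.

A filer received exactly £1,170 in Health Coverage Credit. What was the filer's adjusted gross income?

£179,300

£1,170 is 1,170/3,250 of the full £3,250, so 2,080/3,250 of the £60,000 range has been used: income = £140,900 + £60,000 × 2,080/3,250 = £179,300.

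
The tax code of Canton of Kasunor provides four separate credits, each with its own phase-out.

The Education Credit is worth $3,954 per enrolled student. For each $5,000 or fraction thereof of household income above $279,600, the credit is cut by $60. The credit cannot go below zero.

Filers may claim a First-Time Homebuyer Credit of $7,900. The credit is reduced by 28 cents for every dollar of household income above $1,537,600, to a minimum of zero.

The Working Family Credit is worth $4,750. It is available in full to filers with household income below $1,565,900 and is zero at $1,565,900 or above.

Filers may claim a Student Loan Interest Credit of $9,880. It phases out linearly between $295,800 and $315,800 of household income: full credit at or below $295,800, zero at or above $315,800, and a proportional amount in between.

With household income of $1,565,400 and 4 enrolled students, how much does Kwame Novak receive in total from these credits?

Education Credit: base = 4 × $3,954 = $15,816. income exceeds $279,600 by $1,285,800, which is 258 full-or-partial $5,000 increments; reduction = 258 × $60 = $15,480, leaving $336.
First-Time Homebuyer Credit: 28% of the $27,800 excess over $1,537,600 is $7,784; credit = $7,900 − $7,784 = $116.
Working Family Credit: $1,565,400 is below the $1,565,900 cutoff, so the full $4,750 applies.
Student Loan Interest Credit: $1,565,400 is at or above $315,800, so the credit is $0.
Total: $336 + $116 + $4,750 + $0 = $5,202.

$5,202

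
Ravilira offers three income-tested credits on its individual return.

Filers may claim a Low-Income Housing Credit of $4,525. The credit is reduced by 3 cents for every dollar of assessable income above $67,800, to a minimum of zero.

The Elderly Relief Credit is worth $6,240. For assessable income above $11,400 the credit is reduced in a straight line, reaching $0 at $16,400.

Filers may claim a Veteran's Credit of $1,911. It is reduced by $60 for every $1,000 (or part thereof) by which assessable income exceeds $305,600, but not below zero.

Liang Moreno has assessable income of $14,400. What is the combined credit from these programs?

Low-Income Housing Credit: $14,400 is at or below the $67,800 threshold, so the full $4,525 applies.
Elderly Relief Credit: $14,400 is $3,000 into a $5,000 phase-out range, leaving 2,000/5,000 of the credit: $6,240 × 2,000/5,000 = $2,496.
Veteran's Credit: $14,400 is at or below the $305,600 threshold, so the full $1,911 applies.
Total: $4,525 + $2,496 + $1,911 = $8,932.

$8,932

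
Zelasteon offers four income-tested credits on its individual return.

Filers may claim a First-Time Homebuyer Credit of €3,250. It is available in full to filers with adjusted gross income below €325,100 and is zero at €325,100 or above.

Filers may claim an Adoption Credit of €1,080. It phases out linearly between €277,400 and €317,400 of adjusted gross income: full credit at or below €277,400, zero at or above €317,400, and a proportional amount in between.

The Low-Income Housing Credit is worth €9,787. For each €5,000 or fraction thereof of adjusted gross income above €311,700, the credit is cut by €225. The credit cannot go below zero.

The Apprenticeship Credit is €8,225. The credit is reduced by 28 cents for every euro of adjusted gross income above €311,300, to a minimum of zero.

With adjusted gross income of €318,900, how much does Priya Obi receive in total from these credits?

€18,684

First-Time Homebuyer Credit: €318,900 is below the €325,100 cutoff, so the full €3,250 applies.
Adoption Credit: €318,900 is at or above €317,400, so the credit is €0.
Low-Income Housing Credit: income exceeds €311,700 by €7,200, which is 2 full-or-partial €5,000 increments; reduction = 2 × €225 = €450, leaving €9,337.
Apprenticeship Credit: 28% of the €7,600 excess over €311,300 is €2,128; credit = €8,225 − €2,128 = €6,097.
Total: €3,250 + €0 + €9,337 + €6,097 = €18,684.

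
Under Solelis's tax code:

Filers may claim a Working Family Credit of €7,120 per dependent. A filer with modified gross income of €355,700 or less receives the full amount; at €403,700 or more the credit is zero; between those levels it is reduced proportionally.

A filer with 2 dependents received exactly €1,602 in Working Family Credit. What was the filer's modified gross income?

€398,300

Full credit = 2 × €7,120 = €14,240.
€1,602 is 1,602/14,240 of the full €14,240, so 12,638/14,240 of the €48,000 range has been used: income = €355,700 + €48,000 × 12,638/14,240 = €398,300.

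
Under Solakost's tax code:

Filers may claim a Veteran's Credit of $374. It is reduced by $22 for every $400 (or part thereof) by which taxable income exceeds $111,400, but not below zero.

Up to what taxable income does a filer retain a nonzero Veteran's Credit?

$117,800

After 16 increments the reduction is 16 × $22 = $352, leaving $22; one more increment wipes it out. Increment 16 ends at excess 16 × $400 = $6,400, so the highest qualifying income is $111,400 + $6,400 = $117,800.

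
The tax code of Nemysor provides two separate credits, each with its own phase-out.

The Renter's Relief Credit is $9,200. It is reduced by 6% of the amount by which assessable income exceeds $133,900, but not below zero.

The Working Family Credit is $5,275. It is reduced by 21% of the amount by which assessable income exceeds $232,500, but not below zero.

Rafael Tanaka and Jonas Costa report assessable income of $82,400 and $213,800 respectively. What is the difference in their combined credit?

Rafael ($82,400): Renter's Relief Credit: $82,400 is at or below the $133,900 threshold, so the full $9,200 applies. Working Family Credit: $82,400 is at or below the $232,500 threshold, so the full $5,275 applies. total $9,200 + $5,275 = $14,475
Jonas ($213,800): Renter's Relief Credit: 6% of the $79,900 excess over $133,900 is $4,794; credit = $9,200 − $4,794 = $4,406. Working Family Credit: $213,800 is at or below the $232,500 threshold, so the full $5,275 applies. total $4,406 + $5,275 = $9,681
Difference: |$14,475 − $9,681| = $4,794.

$4,794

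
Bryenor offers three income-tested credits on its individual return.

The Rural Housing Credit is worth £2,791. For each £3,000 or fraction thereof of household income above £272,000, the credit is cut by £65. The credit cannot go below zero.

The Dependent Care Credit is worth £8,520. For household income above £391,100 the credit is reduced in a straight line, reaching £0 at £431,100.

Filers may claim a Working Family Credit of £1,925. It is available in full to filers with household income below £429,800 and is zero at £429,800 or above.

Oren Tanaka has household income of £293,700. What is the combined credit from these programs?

£12,716

Rural Housing Credit: income exceeds £272,000 by £21,700, which is 8 full-or-partial £3,000 increments; reduction = 8 × £65 = £520, leaving £2,271.
Dependent Care Credit: £293,700 is at or below the £391,100 threshold, so the full £8,520 applies.
Working Family Credit: £293,700 is below the £429,800 cutoff, so the full £1,925 applies.
Total: £2,271 + £8,520 + £1,925 = £12,716.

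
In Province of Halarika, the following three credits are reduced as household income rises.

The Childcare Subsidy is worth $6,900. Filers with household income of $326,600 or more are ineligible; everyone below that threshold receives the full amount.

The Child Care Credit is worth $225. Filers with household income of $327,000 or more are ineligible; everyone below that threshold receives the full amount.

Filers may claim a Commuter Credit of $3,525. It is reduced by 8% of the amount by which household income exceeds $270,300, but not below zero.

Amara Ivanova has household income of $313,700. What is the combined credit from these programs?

Childcare Subsidy: $313,700 is below the $326,600 cutoff, so the full $6,900 applies.
Child Care Credit: $313,700 is below the $327,000 cutoff, so the full $225 applies.
Commuter Credit: 8% of the $43,400 excess over $270,300 is $3,472; credit = $3,525 − $3,472 = $53.
Total: $6,900 + $225 + $53 = $7,178.

$7,178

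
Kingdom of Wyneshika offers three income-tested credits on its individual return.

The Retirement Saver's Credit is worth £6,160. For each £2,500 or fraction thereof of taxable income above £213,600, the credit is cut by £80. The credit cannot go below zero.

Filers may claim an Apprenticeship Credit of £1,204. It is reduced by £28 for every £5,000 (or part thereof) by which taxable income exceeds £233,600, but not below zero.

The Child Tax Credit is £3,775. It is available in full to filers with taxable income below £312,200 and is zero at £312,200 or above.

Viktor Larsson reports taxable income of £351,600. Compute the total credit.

Retirement Saver's Credit: income exceeds £213,600 by £138,000, which is 56 full-or-partial £2,500 increments; reduction = 56 × £80 = £4,480, leaving £1,680.
Apprenticeship Credit: income exceeds £233,600 by £118,000, which is 24 full-or-partial £5,000 increments; reduction = 24 × £28 = £672, leaving £532.
Child Tax Credit: £351,600 meets or exceeds the £312,200 cutoff, so the credit is £0.
Total: £1,680 + £532 + £0 = £2,212.

£2,212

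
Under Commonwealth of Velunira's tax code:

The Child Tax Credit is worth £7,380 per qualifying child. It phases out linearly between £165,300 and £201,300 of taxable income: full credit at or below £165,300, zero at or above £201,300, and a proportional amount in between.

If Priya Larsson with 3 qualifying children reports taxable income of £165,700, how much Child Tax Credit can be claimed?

£21,894

Child Tax Credit: base = 3 × £7,380 = £22,140. £165,700 is £400 into a £36,000 phase-out range, leaving 35,600/36,000 of the credit: £22,140 × 35,600/36,000 = £21,894.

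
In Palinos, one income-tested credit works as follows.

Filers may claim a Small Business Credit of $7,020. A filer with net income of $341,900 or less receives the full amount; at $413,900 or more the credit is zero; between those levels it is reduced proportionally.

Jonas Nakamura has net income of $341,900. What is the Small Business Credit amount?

Small Business Credit: $341,900 is at or below the $341,900 threshold, so the full $7,020 applies.

$7,020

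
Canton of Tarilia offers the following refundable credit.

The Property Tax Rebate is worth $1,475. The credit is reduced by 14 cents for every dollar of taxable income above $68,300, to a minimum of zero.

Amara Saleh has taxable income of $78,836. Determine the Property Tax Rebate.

$0

Property Tax Rebate: 14% of the $10,536 excess over $68,300 is $1,475.04 ≥ base, so the credit is $0.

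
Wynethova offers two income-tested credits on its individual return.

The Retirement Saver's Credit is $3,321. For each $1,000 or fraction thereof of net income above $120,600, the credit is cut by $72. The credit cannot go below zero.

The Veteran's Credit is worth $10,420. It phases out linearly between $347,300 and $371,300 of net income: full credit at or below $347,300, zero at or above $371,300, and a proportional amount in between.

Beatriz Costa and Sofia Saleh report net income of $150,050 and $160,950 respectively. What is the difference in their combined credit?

Beatriz ($150,050): Retirement Saver's Credit: income exceeds $120,600 by $29,450, which is 30 full-or-partial $1,000 increments; reduction = 30 × $72 = $2,160, leaving $1,161. Veteran's Credit: $150,050 is at or below the $347,300 threshold, so the full $10,420 applies. total $1,161 + $10,420 = $11,581
Sofia ($160,950): Retirement Saver's Credit: income exceeds $120,600 by $40,350, which is 41 full-or-partial $1,000 increments; reduction = 41 × $72 = $2,952, leaving $369. Veteran's Credit: $160,950 is at or below the $347,300 threshold, so the full $10,420 applies. total $369 + $10,420 = $10,789
Difference: |$11,581 − $10,789| = $792.

$792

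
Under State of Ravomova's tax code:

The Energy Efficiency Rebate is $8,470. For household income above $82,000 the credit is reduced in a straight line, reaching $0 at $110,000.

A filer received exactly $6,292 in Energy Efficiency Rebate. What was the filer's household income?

$89,200

$6,292 is 6,292/8,470 of the full $8,470, so 2,178/8,470 of the $28,000 range has been used: income = $82,000 + $28,000 × 2,178/8,470 = $89,200.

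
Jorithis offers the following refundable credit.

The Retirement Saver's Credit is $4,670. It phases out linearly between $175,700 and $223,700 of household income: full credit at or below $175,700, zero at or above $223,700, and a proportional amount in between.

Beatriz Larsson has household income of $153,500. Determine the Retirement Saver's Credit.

Retirement Saver's Credit: $153,500 is at or below the $175,700 threshold, so the full $4,670 applies.

$4,670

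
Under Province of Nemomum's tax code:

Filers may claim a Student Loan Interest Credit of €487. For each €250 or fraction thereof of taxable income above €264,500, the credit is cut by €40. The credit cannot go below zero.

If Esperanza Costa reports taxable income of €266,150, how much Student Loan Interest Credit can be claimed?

Student Loan Interest Credit: income exceeds €264,500 by €1,650, which is 7 full-or-partial €250 increments; reduction = 7 × €40 = €280, leaving €207.

€207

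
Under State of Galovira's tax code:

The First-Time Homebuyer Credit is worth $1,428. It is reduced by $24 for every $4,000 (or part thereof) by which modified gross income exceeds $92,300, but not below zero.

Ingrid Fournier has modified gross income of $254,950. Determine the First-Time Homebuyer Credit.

$444

First-Time Homebuyer Credit: income exceeds $92,300 by $162,650, which is 41 full-or-partial $4,000 increments; reduction = 41 × $24 = $984, leaving $444.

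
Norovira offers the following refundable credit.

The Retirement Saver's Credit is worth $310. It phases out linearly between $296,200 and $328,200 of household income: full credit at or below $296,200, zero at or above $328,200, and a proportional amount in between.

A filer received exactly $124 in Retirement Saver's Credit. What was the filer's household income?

$124 is 124/310 of the full $310, so 186/310 of the $32,000 range has been used: income = $296,200 + $32,000 × 186/310 = $315,400.

$315,400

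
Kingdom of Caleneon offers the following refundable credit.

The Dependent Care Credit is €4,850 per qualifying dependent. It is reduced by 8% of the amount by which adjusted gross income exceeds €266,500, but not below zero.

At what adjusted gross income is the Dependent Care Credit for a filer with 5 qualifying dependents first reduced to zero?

€569,625

Full credit = 5 × €4,850 = €24,250.
The credit falls by 8% of each euro above €266,500, so it reaches zero when the excess is €24,250 / 8% = €303,125: income = €266,500 + €303,125 = €569,625.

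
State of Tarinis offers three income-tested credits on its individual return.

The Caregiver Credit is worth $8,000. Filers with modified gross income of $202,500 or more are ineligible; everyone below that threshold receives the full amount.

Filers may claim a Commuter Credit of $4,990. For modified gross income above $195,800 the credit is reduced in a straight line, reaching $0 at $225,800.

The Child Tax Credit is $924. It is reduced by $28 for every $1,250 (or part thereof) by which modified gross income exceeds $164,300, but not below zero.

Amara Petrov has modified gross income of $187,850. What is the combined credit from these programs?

$13,382

Caregiver Credit: $187,850 is below the $202,500 cutoff, so the full $8,000 applies.
Commuter Credit: $187,850 is at or below the $195,800 threshold, so the full $4,990 applies.
Child Tax Credit: income exceeds $164,300 by $23,550, which is 19 full-or-partial $1,250 increments; reduction = 19 × $28 = $532, leaving $392.
Total: $8,000 + $4,990 + $392 = $13,382.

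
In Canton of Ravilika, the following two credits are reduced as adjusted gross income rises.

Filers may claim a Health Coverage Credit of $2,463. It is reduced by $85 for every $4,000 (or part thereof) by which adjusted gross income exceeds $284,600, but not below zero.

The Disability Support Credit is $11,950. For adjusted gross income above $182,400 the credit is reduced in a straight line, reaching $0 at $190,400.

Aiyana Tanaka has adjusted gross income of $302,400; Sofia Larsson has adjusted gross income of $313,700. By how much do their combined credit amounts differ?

Aiyana ($302,400): Health Coverage Credit: income exceeds $284,600 by $17,800, which is 5 full-or-partial $4,000 increments; reduction = 5 × $85 = $425, leaving $2,038. Disability Support Credit: $302,400 is at or above $190,400, so the credit is $0. total $2,038 + $0 = $2,038
Sofia ($313,700): Health Coverage Credit: income exceeds $284,600 by $29,100, which is 8 full-or-partial $4,000 increments; reduction = 8 × $85 = $680, leaving $1,783. Disability Support Credit: $313,700 is at or above $190,400, so the credit is $0. total $1,783 + $0 = $1,783
Difference: |$2,038 − $1,783| = $255.

$255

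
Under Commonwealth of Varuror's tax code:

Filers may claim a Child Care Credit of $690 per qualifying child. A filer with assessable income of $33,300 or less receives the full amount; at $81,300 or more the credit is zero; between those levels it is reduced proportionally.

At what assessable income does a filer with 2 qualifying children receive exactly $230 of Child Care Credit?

Full credit = 2 × $690 = $1,380.
$230 is 230/1,380 of the full $1,380, so 1,150/1,380 of the $48,000 range has been used: income = $33,300 + $48,000 × 1,150/1,380 = $73,300.

$73,300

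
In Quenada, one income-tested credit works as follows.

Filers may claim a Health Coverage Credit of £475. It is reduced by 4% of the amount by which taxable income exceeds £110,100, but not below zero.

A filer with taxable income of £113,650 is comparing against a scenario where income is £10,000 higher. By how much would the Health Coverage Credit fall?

£333

At £113,650 — 4% of the £3,550 excess over £110,100 is £142; credit = £475 − £142 = £333.
At £123,650 — 4% of the £13,550 excess over £110,100 is £542 ≥ base, so the credit is £0.
Lost: £333 − £0 = £333.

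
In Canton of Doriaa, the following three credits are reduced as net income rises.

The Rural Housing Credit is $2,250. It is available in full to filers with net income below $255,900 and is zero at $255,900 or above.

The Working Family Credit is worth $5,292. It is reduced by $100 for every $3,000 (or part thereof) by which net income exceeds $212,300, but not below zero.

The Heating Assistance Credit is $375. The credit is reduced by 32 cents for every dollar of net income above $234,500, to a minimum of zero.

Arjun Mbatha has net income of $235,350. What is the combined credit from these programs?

$6,845

Rural Housing Credit: $235,350 is below the $255,900 cutoff, so the full $2,250 applies.
Working Family Credit: income exceeds $212,300 by $23,050, which is 8 full-or-partial $3,000 increments; reduction = 8 × $100 = $800, leaving $4,492.
Heating Assistance Credit: 32% of the $850 excess over $234,500 is $272; credit = $375 − $272 = $103.
Total: $2,250 + $4,492 + $103 = $6,845.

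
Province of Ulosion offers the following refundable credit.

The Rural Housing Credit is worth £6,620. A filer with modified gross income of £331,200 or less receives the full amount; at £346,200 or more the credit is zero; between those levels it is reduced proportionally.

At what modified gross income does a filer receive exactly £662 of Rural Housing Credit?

£662 is 662/6,620 of the full £6,620, so 5,958/6,620 of the £15,000 range has been used: income = £331,200 + £15,000 × 5,958/6,620 = £344,700.

£344,700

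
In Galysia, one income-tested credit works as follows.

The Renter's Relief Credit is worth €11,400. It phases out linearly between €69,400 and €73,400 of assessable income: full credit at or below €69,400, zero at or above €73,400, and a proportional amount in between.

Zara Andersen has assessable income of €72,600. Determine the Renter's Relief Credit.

Renter's Relief Credit: €72,600 is €3,200 into a €4,000 phase-out range, leaving 800/4,000 of the credit: €11,400 × 800/4,000 = €2,280.

€2,280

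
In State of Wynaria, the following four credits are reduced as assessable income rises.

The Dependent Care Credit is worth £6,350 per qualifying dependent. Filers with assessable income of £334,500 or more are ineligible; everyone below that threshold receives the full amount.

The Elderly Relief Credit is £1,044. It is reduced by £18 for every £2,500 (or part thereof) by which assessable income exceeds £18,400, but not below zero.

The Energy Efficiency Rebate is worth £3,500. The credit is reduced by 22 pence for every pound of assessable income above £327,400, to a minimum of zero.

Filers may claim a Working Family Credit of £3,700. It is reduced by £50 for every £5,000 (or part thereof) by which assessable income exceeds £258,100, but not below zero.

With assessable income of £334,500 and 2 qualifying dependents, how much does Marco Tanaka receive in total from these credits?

Dependent Care Credit: base = 2 × £6,350 = £12,700. £334,500 meets or exceeds the £334,500 cutoff, so the credit is £0.
Elderly Relief Credit: income exceeds £18,400 by £316,100 → 127 increments × £18 = £2,286 ≥ base, so the credit is £0.
Energy Efficiency Rebate: 22% of the £7,100 excess over £327,400 is £1,562; credit = £3,500 − £1,562 = £1,938.
Working Family Credit: income exceeds £258,100 by £76,400, which is 16 full-or-partial £5,000 increments; reduction = 16 × £50 = £800, leaving £2,900.
Total: £0 + £0 + £1,938 + £2,900 = £4,838.

£4,838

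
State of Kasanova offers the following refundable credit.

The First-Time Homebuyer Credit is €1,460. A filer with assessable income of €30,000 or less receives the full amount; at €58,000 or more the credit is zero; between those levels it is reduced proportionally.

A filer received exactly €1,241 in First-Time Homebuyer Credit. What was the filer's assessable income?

€1,241 is 1,241/1,460 of the full €1,460, so 219/1,460 of the €28,000 range has been used: income = €30,000 + €28,000 × 219/1,460 = €34,200.

€34,200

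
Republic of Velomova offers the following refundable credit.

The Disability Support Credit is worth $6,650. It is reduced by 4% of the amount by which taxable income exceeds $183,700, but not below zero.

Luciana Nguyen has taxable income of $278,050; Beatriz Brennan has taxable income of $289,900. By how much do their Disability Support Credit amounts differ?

$474

Luciana ($278,050): Disability Support Credit: 4% of the $94,350 excess over $183,700 is $3,774; credit = $6,650 − $3,774 = $2,876.
Beatriz ($289,900): Disability Support Credit: 4% of the $106,200 excess over $183,700 is $4,248; credit = $6,650 − $4,248 = $2,402.
Difference: |$2,876 − $2,402| = $474.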